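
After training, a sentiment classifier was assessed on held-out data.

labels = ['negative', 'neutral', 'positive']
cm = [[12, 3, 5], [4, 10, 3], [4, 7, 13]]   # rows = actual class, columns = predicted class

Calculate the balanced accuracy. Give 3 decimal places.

0.577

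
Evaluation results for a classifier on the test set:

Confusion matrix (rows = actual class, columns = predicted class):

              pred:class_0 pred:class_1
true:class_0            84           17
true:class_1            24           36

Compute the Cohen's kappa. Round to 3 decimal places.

0.442

Observed agreement pₒ = trace/N = 120/161 = 0.7453
Expected agreement pₑ = Σ (rowᵢ·colᵢ)/N² = (101·108 + 60·53)/161² = 0.5435
κ = (pₒ − pₑ)/(1 − pₑ) = (0.7453 − 0.5435)/(1 − 0.5435) = 0.442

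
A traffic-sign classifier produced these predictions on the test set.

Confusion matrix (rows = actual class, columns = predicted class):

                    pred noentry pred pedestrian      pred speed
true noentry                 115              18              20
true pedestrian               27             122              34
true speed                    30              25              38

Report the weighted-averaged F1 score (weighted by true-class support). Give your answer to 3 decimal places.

Per-class F1 score (2·TP/(2·TP+FP+FN)):
  noentry: TP=115, FP=27+30=57, FN=18+20=38 → 230/325 = 0.7077
  pedestrian: TP=122, FP=18+25=43, FN=27+34=61 → 244/348 = 0.7011
  speed: TP=38, FP=20+34=54, FN=30+25=55 → 76/185 = 0.4108
Weighted-F1 score = Σ (supportᵢ/N)·F1 scoreᵢ with N=429: (153/429)·0.7077 + (183/429)·0.7011 + (93/429)·0.4108 = 0.641

0.641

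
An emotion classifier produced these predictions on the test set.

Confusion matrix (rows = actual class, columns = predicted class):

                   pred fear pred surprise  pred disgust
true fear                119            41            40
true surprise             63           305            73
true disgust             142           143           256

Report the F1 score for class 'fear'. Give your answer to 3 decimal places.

0.454

Take TP from the diagonal, FP from the rest of the 'fear' prediction marginal, FN from the rest of the 'fear' actual marginal.
F1 score = 2·TP/(2·TP+FP+FN).
fear: TP=119, FP=63+142=205, FN=41+40=81 → 238/524 = 0.4542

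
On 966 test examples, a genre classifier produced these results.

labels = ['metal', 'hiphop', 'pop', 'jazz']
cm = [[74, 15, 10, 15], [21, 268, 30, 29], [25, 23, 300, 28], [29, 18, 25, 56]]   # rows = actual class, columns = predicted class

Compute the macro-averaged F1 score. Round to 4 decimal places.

0.6519

Per-class F1 score (2·TP/(2·TP+FP+FN)):
  metal: TP=74, FP=21+25+29=75, FN=15+10+15=40 → 148/263 = 0.56274
  hiphop: TP=268, FP=15+23+18=56, FN=21+30+29=80 → 536/672 = 0.79762
  pop: TP=300, FP=10+30+25=65, FN=25+23+28=76 → 600/741 = 0.80972
  jazz: TP=56, FP=15+29+28=72, FN=29+18+25=72 → 112/256 = 0.43750
Macro-F1 score = mean = (0.56274 + 0.79762 + 0.80972 + 0.43750) / 4 = 0.6519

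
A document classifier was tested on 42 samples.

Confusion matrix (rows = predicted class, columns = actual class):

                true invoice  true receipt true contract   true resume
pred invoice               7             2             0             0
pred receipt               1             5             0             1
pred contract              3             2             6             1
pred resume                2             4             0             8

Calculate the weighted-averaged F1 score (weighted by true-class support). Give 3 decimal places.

0.606

Per-class F1 score (2·TP/(2·TP+FP+FN)):
  invoice: TP=7, FP=2+0+0=2, FN=1+3+2=6 → 14/22 = 0.6364
  receipt: TP=5, FP=1+0+1=2, FN=2+2+4=8 → 10/20 = 0.5000
  contract: TP=6, FP=3+2+1=6, FN=0+0+0=0 → 12/18 = 0.6667
  resume: TP=8, FP=2+4+0=6, FN=0+1+1=2 → 16/24 = 0.6667
Weighted-F1 score = Σ (supportᵢ/N)·F1 scoreᵢ with N=42: (13/42)·0.6364 + (13/42)·0.5000 + (6/42)·0.6667 + (10/42)·0.6667 = 0.606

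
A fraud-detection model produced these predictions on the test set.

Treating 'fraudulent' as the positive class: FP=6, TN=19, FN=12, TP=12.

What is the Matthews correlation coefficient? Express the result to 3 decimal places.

0.270

MCC = (TP·TN − FP·FN) / √((TP+FP)(TP+FN)(TN+FP)(TN+FN))
Numerator = 12·19 − 6·12 = 156
Denominator = √(18·24·25·31) = √334800 = 578.6190
MCC = 156 / 578.6190 = 0.270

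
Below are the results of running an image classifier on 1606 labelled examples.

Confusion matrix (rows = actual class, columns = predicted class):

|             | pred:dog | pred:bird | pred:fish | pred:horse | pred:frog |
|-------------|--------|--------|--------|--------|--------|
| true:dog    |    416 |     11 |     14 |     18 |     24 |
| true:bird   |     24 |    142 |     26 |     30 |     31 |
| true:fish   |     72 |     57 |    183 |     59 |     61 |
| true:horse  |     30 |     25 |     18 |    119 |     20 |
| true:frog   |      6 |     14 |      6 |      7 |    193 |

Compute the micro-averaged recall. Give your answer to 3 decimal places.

0.656

Micro-averaging pools counts across classes: ΣTP=1053, ΣFP=553, ΣFN=553.
Micro-recall = TP/(TP+FN) on pooled counts = 0.656 (equals overall accuracy in single-label multiclass).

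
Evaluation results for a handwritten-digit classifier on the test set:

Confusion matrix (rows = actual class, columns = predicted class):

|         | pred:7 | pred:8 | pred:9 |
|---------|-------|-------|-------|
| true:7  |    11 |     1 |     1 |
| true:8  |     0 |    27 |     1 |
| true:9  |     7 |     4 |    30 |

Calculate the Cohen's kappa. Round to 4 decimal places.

0.7319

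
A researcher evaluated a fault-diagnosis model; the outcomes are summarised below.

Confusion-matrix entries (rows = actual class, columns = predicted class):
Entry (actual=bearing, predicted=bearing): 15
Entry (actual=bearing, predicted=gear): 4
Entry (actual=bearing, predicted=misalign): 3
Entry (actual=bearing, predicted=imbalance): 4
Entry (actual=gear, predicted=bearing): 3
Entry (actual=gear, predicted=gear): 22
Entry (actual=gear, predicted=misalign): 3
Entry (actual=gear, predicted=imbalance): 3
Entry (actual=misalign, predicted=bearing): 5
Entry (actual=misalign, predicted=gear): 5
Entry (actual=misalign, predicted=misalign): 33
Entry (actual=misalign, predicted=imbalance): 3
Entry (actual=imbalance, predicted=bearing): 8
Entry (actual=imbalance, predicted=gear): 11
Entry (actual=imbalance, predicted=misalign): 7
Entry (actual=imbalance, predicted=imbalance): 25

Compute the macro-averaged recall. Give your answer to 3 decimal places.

Per-class recall (TP/(TP+FN)):
  bearing: TP=15, FN=4+3+4=11 → 15/26 = 0.5769
  gear: TP=22, FN=3+3+3=9 → 22/31 = 0.7097
  misalign: TP=33, FN=5+5+3=13 → 33/46 = 0.7174
  imbalance: TP=25, FN=8+11+7=26 → 25/51 = 0.4902
Macro-recall = mean = (0.5769 + 0.7097 + 0.7174 + 0.4902) / 4 = 0.624

0.624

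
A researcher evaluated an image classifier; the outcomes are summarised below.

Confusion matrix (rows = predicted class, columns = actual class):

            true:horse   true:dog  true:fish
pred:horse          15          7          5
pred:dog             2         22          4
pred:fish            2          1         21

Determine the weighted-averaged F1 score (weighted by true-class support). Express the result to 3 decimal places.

0.740

Per-class F1 score (2·TP/(2·TP+FP+FN)):
  horse: TP=15, FP=7+5=12, FN=2+2=4 → 30/46 = 0.6522
  dog: TP=22, FP=2+4=6, FN=7+1=8 → 44/58 = 0.7586
  fish: TP=21, FP=2+1=3, FN=5+4=9 → 42/54 = 0.7778
Weighted-F1 score = Σ (supportᵢ/N)·F1 scoreᵢ with N=79: (19/79)·0.6522 + (30/79)·0.7586 + (30/79)·0.7778 = 0.740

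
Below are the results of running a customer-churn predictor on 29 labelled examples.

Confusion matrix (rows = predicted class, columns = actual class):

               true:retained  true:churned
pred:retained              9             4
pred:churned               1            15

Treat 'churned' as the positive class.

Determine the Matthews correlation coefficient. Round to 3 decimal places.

0.659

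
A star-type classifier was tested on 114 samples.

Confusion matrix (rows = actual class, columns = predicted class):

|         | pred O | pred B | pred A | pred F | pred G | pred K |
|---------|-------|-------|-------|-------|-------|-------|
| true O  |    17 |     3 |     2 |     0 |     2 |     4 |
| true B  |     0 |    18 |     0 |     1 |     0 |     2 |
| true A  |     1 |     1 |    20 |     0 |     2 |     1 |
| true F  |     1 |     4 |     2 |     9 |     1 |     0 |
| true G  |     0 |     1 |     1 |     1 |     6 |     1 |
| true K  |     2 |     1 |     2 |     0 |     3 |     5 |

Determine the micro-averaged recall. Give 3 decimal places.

0.658

Micro-averaging pools counts across classes: ΣTP=75, ΣFP=39, ΣFN=39.
Micro-recall = TP/(TP+FN) on pooled counts = 0.658 (equals overall accuracy in single-label multiclass).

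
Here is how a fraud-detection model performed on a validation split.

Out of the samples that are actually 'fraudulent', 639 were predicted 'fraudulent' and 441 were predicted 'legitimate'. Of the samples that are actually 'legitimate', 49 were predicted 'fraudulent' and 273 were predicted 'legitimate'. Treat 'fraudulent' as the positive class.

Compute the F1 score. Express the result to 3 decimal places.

Precision = TP/(TP+FP) = 639/688 = 0.9288
Recall = TP/(TP+FN) = 639/1080 = 0.5917
F1 = 2·TP/(2·TP+FP+FN) = 1278/1768 = 0.723

0.723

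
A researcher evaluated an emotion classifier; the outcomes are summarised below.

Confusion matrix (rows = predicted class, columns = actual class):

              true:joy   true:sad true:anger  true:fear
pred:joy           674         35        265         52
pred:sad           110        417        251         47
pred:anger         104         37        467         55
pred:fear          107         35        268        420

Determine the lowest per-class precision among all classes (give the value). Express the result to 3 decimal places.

Per-class precision (TP/(TP+FP)):
  joy: TP=674, FP=35+265+52=352 → 674/1026 = 0.6569
  sad: TP=417, FP=110+251+47=408 → 417/825 = 0.5055
  anger: TP=467, FP=104+37+55=196 → 467/663 = 0.7044
  fear: TP=420, FP=107+35+268=410 → 420/830 = 0.5060
Lowest is class 'sad' with precision = 0.505.

0.505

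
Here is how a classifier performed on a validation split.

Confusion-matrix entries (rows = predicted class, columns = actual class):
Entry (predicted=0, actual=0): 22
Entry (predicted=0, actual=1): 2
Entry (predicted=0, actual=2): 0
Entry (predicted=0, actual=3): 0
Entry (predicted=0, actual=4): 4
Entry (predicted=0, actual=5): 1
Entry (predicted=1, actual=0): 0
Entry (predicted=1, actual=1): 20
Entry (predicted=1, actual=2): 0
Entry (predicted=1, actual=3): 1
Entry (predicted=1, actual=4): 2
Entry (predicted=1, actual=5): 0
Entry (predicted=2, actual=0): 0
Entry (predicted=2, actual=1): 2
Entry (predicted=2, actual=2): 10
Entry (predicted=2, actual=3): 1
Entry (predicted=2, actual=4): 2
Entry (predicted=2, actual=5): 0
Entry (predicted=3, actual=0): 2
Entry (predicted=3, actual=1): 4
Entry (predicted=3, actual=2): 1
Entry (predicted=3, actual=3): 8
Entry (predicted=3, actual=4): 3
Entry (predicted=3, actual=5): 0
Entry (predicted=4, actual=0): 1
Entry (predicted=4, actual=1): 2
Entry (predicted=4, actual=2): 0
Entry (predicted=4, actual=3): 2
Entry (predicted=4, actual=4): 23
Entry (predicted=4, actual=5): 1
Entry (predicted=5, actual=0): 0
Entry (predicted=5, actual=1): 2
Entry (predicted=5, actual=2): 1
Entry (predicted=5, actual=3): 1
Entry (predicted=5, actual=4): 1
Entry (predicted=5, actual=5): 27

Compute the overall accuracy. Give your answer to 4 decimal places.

Accuracy = trace / total = (22+20+10+8+23+27=110) / 146 = 110/146 = 0.7534

0.7534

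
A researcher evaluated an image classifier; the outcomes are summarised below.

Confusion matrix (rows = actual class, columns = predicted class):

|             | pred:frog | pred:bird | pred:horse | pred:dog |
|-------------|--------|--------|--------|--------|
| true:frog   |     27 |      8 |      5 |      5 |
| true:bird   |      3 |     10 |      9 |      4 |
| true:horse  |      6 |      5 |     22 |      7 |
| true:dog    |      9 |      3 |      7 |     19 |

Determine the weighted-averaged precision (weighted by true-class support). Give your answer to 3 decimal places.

Per-class precision (TP/(TP+FP)):
  frog: TP=27, FP=3+6+9=18 → 27/45 = 0.6000
  bird: TP=10, FP=8+5+3=16 → 10/26 = 0.3846
  horse: TP=22, FP=5+9+7=21 → 22/43 = 0.5116
  dog: TP=19, FP=5+4+7=16 → 19/35 = 0.5429
Weighted-precision = Σ (supportᵢ/N)·precisionᵢ with N=149: (45/149)·0.6000 + (26/149)·0.3846 + (40/149)·0.5116 + (38/149)·0.5429 = 0.524

0.524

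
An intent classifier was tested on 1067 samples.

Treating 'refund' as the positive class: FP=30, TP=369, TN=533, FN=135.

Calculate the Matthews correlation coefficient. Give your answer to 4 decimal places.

0.7004

MCC = (TP·TN − FP·FN) / √((TP+FP)(TP+FN)(TN+FP)(TN+FN))
Numerator = 369·533 − 30·135 = 192627
Denominator = √(399·504·563·668) = √75628988064 = 275007.2509
MCC = 192627 / 275007.2509 = 0.7004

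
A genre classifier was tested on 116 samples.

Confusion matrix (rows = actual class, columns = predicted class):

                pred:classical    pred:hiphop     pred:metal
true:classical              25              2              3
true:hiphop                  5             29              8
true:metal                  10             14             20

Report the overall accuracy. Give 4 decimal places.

0.6379

Accuracy = trace / total = (25+29+20=74) / 116 = 74/116 = 0.6379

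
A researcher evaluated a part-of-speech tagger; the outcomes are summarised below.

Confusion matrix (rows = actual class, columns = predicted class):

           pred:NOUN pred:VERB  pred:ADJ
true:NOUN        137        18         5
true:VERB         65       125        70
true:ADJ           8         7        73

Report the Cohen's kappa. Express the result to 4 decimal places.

0.4904

Observed agreement pₒ = trace/N = 335/508 = 0.65945
Expected agreement pₑ = Σ (rowᵢ·colᵢ)/N² = (160·210 + 260·150 + 88·148)/508² = 0.33179
κ = (pₒ − pₑ)/(1 − pₑ) = (0.65945 − 0.33179)/(1 − 0.33179) = 0.4904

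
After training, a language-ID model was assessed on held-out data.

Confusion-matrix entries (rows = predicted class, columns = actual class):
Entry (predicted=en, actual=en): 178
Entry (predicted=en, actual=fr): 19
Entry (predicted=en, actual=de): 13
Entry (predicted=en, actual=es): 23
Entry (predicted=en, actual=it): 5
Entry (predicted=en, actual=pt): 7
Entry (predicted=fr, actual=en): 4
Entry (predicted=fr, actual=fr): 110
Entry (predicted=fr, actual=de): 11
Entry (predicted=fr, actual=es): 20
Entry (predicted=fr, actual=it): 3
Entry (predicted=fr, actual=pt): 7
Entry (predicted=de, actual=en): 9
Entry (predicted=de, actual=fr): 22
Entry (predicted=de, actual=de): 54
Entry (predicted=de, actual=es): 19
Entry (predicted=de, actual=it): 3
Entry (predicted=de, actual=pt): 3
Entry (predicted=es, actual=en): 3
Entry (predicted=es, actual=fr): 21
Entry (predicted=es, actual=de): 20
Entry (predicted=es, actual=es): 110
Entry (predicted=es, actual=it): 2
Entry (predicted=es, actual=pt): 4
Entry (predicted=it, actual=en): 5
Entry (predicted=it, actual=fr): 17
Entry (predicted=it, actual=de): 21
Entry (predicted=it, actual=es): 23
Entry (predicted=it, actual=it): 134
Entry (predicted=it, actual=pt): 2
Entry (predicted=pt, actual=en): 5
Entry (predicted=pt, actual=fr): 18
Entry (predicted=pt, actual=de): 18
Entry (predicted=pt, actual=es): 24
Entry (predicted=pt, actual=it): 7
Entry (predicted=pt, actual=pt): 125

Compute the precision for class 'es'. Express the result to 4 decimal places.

0.6875

One-vs-rest for 'es': TP = diagonal; FP = other classes predicted 'es'; FN = 'es' predicted as other.
precision = TP/(TP+FP).
es: TP=110, FP=3+21+20+2+4=50 → 110/160 = 0.68750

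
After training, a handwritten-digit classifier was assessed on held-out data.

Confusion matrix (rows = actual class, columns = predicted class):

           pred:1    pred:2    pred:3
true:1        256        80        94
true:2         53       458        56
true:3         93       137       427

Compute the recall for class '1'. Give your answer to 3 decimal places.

0.595

One-vs-rest for '1': TP = diagonal; FP = other classes predicted '1'; FN = '1' predicted as other.
recall = TP/(TP+FN).
1: TP=256, FN=80+94=174 → 256/430 = 0.5953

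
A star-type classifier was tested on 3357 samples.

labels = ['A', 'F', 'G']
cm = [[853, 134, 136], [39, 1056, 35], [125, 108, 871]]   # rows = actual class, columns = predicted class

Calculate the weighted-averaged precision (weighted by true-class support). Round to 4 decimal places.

Per-class precision (TP/(TP+FP)):
  A: TP=853, FP=39+125=164 → 853/1017 = 0.83874
  F: TP=1056, FP=134+108=242 → 1056/1298 = 0.81356
  G: TP=871, FP=136+35=171 → 871/1042 = 0.83589
Weighted-precision = Σ (supportᵢ/N)·precisionᵢ with N=3357: (1123/3357)·0.83874 + (1130/3357)·0.81356 + (1104/3357)·0.83589 = 0.8293

0.8293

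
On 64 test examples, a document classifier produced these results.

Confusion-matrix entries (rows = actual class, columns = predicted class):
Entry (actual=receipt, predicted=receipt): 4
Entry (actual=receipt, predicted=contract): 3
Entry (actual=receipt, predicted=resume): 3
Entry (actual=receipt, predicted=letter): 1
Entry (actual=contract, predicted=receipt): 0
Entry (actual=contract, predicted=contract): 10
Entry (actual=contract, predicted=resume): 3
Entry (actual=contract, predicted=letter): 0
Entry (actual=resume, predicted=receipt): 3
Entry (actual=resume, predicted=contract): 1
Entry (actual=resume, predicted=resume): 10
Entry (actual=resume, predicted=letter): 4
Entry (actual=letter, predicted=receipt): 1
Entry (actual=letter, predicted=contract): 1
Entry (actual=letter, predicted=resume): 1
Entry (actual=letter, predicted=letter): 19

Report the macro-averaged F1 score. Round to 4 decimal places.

0.6332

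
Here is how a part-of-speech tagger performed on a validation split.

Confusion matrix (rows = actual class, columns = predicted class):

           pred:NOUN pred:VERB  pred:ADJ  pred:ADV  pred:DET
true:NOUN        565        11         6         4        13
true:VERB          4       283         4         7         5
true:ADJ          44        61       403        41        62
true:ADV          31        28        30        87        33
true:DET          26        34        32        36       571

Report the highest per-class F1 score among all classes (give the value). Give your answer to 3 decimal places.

0.890

Per-class F1 score (2·TP/(2·TP+FP+FN)):
  NOUN: TP=565, FP=4+44+31+26=105, FN=11+6+4+13=34 → 1130/1269 = 0.8905
  VERB: TP=283, FP=11+61+28+34=134, FN=4+4+7+5=20 → 566/720 = 0.7861
  ADJ: TP=403, FP=6+4+30+32=72, FN=44+61+41+62=208 → 806/1086 = 0.7422
  ADV: TP=87, FP=4+7+41+36=88, FN=31+28+30+33=122 → 174/384 = 0.4531
  DET: TP=571, FP=13+5+62+33=113, FN=26+34+32+36=128 → 1142/1383 = 0.8257
Highest is class 'NOUN' with F1 score = 0.890.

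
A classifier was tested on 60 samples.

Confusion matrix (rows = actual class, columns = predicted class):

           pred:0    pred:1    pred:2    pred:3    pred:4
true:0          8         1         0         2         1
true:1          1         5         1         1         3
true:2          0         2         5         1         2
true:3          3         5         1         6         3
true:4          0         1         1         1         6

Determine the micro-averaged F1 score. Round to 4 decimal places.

0.5000

Micro-averaging pools counts across classes: ΣTP=30, ΣFP=30, ΣFN=30.
Micro-F1 score = 2·TP/(2·TP+FP+FN) on pooled counts = 0.5000 (equals overall accuracy in single-label multiclass).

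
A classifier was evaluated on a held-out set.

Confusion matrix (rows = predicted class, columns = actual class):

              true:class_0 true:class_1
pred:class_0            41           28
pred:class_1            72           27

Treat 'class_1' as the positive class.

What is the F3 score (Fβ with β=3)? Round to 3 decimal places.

0.455

Fβ = (1+β²)·TP / ((1+β²)·TP + β²·FN + FP), with β²=9
= 10·27 / (10·27 + 9·28 + 72) = 0.455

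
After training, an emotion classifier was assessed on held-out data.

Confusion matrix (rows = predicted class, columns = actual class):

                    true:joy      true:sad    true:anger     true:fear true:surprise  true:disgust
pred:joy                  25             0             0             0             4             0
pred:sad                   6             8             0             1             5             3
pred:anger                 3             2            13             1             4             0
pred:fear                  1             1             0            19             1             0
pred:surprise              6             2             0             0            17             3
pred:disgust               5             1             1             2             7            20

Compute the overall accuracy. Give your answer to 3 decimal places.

Accuracy = trace / total = (25+8+13+19+17+20=102) / 161 = 102/161 = 0.634

0.634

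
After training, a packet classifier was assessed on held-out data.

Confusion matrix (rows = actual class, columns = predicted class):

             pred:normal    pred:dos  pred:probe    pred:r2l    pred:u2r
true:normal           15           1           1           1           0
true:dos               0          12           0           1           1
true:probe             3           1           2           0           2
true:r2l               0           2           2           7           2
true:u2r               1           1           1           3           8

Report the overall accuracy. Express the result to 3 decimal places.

Accuracy = trace / total = (15+12+2+7+8=44) / 67 = 44/67 = 0.657

0.657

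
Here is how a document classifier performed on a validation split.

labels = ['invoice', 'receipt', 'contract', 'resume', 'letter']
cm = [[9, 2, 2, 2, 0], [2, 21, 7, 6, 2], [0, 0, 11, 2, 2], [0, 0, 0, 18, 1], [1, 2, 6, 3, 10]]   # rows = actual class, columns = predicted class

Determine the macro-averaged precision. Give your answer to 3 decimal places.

0.652

Per-class precision (TP/(TP+FP)):
  invoice: TP=9, FP=2+0+0+1=3 → 9/12 = 0.7500
  receipt: TP=21, FP=2+0+0+2=4 → 21/25 = 0.8400
  contract: TP=11, FP=2+7+0+6=15 → 11/26 = 0.4231
  resume: TP=18, FP=2+6+2+3=13 → 18/31 = 0.5806
  letter: TP=10, FP=0+2+2+1=5 → 10/15 = 0.6667
Macro-precision = mean = (0.7500 + 0.8400 + 0.4231 + 0.5806 + 0.6667) / 5 = 0.652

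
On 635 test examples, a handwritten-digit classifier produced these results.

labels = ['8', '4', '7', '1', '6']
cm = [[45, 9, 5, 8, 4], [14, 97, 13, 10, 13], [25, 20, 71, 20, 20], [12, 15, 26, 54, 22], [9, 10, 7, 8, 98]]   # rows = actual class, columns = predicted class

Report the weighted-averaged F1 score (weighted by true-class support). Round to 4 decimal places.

Per-class F1 score (2·TP/(2·TP+FP+FN)):
  8: TP=45, FP=14+25+12+9=60, FN=9+5+8+4=26 → 90/176 = 0.51136
  4: TP=97, FP=9+20+15+10=54, FN=14+13+10+13=50 → 194/298 = 0.65101
  7: TP=71, FP=5+13+26+7=51, FN=25+20+20+20=85 → 142/278 = 0.51079
  1: TP=54, FP=8+10+20+8=46, FN=12+15+26+22=75 → 108/229 = 0.47162
  6: TP=98, FP=4+13+20+22=59, FN=9+10+7+8=34 → 196/289 = 0.67820
Weighted-F1 score = Σ (supportᵢ/N)·F1 scoreᵢ with N=635: (71/635)·0.51136 + (147/635)·0.65101 + (156/635)·0.51079 + (129/635)·0.47162 + (132/635)·0.67820 = 0.5702

0.5702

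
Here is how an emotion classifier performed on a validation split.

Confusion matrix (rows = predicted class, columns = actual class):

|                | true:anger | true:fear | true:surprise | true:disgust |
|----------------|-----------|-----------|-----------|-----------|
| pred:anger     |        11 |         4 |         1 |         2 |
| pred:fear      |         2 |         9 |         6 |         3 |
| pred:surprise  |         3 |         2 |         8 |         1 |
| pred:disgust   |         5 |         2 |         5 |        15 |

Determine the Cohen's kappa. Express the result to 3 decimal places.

Observed agreement pₒ = trace/N = 43/79 = 0.5443
Expected agreement pₑ = Σ (rowᵢ·colᵢ)/N² = (21·18 + 17·20 + 20·14 + 21·27)/79² = 0.2508
κ = (pₒ − pₑ)/(1 − pₑ) = (0.5443 − 0.2508)/(1 − 0.2508) = 0.392

0.392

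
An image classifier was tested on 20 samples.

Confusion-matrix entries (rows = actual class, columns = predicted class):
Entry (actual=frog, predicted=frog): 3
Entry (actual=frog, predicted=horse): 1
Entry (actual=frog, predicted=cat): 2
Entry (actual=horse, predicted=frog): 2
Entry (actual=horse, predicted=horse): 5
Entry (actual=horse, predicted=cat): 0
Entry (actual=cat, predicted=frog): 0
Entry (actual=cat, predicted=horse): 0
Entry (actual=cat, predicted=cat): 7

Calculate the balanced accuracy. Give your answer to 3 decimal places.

0.738

Balanced accuracy = mean of per-class recall.
  frog: recall = 3/6 = 0.5000
  horse: recall = 5/7 = 0.7143
  cat: recall = 7/7 = 1.0000
Mean = (0.5000 + 0.7143 + 1.0000) / 3 = 0.738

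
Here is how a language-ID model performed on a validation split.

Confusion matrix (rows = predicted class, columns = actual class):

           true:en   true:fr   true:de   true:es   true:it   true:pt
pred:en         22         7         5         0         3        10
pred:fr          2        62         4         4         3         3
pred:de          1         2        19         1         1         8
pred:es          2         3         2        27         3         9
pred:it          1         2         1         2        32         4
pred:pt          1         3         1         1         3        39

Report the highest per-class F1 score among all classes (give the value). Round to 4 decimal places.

Per-class F1 score (2·TP/(2·TP+FP+FN)):
  en: TP=22, FP=7+5+0+3+10=25, FN=2+1+2+1+1=7 → 44/76 = 0.57895
  fr: TP=62, FP=2+4+4+3+3=16, FN=7+2+3+2+3=17 → 124/157 = 0.78981
  de: TP=19, FP=1+2+1+1+8=13, FN=5+4+2+1+1=13 → 38/64 = 0.59375
  es: TP=27, FP=2+3+2+3+9=19, FN=0+4+1+2+1=8 → 54/81 = 0.66667
  it: TP=32, FP=1+2+1+2+4=10, FN=3+3+1+3+3=13 → 64/87 = 0.73563
  pt: TP=39, FP=1+3+1+1+3=9, FN=10+3+8+9+4=34 → 78/121 = 0.64463
Highest is class 'fr' with F1 score = 0.7898.

0.7898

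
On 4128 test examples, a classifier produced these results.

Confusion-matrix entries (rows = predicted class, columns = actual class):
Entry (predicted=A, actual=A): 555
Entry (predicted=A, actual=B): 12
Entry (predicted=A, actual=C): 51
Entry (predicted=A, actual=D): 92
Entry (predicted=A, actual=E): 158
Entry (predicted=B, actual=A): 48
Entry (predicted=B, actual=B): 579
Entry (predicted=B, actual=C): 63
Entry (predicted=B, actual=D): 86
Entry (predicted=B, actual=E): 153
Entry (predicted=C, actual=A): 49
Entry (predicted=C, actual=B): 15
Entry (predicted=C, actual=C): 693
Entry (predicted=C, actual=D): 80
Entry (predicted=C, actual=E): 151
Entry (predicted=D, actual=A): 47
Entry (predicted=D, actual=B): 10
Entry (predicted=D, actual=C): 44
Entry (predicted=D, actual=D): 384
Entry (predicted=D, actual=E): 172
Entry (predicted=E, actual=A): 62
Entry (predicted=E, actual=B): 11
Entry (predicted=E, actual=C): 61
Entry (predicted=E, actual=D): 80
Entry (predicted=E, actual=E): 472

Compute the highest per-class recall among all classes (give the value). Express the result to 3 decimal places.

0.923

Per-class recall (TP/(TP+FN)):
  A: TP=555, FN=48+49+47+62=206 → 555/761 = 0.7293
  B: TP=579, FN=12+15+10+11=48 → 579/627 = 0.9234
  C: TP=693, FN=51+63+44+61=219 → 693/912 = 0.7599
  D: TP=384, FN=92+86+80+80=338 → 384/722 = 0.5319
  E: TP=472, FN=158+153+151+172=634 → 472/1106 = 0.4268
Highest is class 'B' with recall = 0.923.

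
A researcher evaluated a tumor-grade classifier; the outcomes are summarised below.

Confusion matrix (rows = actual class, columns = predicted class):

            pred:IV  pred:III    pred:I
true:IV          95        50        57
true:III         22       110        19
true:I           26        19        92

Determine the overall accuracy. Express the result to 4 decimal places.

Accuracy = trace / total = (95+110+92=297) / 490 = 297/490 = 0.6061

0.6061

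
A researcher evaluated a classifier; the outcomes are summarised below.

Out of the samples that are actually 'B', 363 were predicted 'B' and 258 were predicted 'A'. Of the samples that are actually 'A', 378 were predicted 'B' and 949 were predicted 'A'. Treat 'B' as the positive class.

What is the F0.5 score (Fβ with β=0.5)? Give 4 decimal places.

Fβ = (1+β²)·TP / ((1+β²)·TP + β²·FN + FP), with β²=1/4
= 1.25·363 / (1.25·363 + 0.25·258 + 378) = 0.5063

0.5063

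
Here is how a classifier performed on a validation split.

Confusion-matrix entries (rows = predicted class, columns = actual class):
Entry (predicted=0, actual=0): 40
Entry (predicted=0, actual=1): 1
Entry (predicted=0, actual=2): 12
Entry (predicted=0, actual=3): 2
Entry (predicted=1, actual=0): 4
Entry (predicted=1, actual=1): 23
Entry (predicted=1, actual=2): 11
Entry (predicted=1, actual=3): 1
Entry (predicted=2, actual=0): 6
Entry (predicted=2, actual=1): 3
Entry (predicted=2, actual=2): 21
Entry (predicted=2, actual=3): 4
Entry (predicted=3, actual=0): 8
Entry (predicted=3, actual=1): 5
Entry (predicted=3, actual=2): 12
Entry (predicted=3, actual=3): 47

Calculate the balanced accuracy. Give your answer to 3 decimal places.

0.663

Balanced accuracy = mean of per-class recall.
  0: recall = 40/58 = 0.6897
  1: recall = 23/32 = 0.7188
  2: recall = 21/56 = 0.3750
  3: recall = 47/54 = 0.8704
Mean = (0.6897 + 0.7188 + 0.3750 + 0.8704) / 4 = 0.663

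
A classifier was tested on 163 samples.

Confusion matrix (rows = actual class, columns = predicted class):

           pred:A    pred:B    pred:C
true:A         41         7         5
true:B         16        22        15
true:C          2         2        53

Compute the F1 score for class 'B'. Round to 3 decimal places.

Take TP from the diagonal, FP from the rest of the 'B' prediction marginal, FN from the rest of the 'B' actual marginal.
F1 score = 2·TP/(2·TP+FP+FN).
B: TP=22, FP=7+2=9, FN=16+15=31 → 44/84 = 0.5238

0.524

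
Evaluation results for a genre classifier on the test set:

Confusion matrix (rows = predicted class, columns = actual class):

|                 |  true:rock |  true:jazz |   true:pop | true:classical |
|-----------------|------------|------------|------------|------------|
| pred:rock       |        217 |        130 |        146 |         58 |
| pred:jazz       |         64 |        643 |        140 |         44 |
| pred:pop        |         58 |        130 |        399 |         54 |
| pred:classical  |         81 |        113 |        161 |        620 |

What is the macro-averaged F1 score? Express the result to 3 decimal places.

Per-class F1 score (2·TP/(2·TP+FP+FN)):
  rock: TP=217, FP=130+146+58=334, FN=64+58+81=203 → 434/971 = 0.4470
  jazz: TP=643, FP=64+140+44=248, FN=130+130+113=373 → 1286/1907 = 0.6744
  pop: TP=399, FP=58+130+54=242, FN=146+140+161=447 → 798/1487 = 0.5367
  classical: TP=620, FP=81+113+161=355, FN=58+44+54=156 → 1240/1751 = 0.7082
Macro-F1 score = mean = (0.4470 + 0.6744 + 0.5367 + 0.7082) / 4 = 0.592

0.592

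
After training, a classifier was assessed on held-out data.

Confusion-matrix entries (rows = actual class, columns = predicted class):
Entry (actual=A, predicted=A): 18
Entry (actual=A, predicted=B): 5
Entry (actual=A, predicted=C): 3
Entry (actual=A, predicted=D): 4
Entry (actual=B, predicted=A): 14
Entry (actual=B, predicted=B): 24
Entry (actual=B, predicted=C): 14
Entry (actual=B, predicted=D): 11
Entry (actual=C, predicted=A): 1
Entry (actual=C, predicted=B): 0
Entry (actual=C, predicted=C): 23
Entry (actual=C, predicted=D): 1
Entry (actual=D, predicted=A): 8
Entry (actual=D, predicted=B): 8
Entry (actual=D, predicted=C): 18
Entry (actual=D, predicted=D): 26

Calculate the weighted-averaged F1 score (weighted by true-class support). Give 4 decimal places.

0.5050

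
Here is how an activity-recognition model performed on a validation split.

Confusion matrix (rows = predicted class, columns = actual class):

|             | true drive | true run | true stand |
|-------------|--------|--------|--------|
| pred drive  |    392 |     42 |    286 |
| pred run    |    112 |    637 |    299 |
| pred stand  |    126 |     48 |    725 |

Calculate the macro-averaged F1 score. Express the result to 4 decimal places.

Per-class F1 score (2·TP/(2·TP+FP+FN)):
  drive: TP=392, FP=42+286=328, FN=112+126=238 → 784/1350 = 0.58074
  run: TP=637, FP=112+299=411, FN=42+48=90 → 1274/1775 = 0.71775
  stand: TP=725, FP=126+48=174, FN=286+299=585 → 1450/2209 = 0.65641
Macro-F1 score = mean = (0.58074 + 0.71775 + 0.65641) / 3 = 0.6516

0.6516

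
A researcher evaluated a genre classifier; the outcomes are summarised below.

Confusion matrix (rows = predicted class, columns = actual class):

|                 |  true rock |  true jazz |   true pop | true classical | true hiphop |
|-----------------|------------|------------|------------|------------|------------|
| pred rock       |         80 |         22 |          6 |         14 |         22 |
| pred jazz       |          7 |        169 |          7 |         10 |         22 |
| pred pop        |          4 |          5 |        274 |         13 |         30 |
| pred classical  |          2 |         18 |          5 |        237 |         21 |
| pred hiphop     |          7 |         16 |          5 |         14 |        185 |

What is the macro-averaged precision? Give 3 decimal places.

0.767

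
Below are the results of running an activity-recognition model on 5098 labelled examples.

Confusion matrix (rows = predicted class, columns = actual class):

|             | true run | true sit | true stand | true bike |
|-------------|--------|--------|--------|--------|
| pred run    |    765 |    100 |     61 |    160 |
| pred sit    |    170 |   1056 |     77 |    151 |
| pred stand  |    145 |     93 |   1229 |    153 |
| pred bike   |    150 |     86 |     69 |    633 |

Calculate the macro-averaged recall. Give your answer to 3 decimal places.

0.711

Per-class recall (TP/(TP+FN)):
  run: TP=765, FN=170+145+150=465 → 765/1230 = 0.6220
  sit: TP=1056, FN=100+93+86=279 → 1056/1335 = 0.7910
  stand: TP=1229, FN=61+77+69=207 → 1229/1436 = 0.8558
  bike: TP=633, FN=160+151+153=464 → 633/1097 = 0.5770
Macro-recall = mean = (0.6220 + 0.7910 + 0.8558 + 0.5770) / 4 = 0.711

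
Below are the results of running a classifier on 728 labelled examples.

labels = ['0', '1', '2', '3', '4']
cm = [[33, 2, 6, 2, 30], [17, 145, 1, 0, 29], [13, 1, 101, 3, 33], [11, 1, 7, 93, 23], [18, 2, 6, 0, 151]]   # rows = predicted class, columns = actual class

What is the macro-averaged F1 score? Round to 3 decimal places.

0.694

Per-class F1 score (2·TP/(2·TP+FP+FN)):
  0: TP=33, FP=2+6+2+30=40, FN=17+13+11+18=59 → 66/165 = 0.4000
  1: TP=145, FP=17+1+0+29=47, FN=2+1+1+2=6 → 290/343 = 0.8455
  2: TP=101, FP=13+1+3+33=50, FN=6+1+7+6=20 → 202/272 = 0.7426
  3: TP=93, FP=11+1+7+23=42, FN=2+0+3+0=5 → 186/233 = 0.7983
  4: TP=151, FP=18+2+6+0=26, FN=30+29+33+23=115 → 302/443 = 0.6817
Macro-F1 score = mean = (0.4000 + 0.8455 + 0.7426 + 0.7983 + 0.6817) / 5 = 0.694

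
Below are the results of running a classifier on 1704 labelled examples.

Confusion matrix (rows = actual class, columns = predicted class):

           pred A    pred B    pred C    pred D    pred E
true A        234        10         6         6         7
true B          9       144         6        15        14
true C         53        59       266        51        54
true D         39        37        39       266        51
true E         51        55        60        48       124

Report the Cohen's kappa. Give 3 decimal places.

0.506

Observed agreement pₒ = trace/N = 1034/1704 = 0.6068
Expected agreement pₑ = Σ (rowᵢ·colᵢ)/N² = (263·386 + 188·305 + 483·377 + 432·386 + 338·250)/1704² = 0.2040
κ = (pₒ − pₑ)/(1 − pₑ) = (0.6068 − 0.2040)/(1 − 0.2040) = 0.506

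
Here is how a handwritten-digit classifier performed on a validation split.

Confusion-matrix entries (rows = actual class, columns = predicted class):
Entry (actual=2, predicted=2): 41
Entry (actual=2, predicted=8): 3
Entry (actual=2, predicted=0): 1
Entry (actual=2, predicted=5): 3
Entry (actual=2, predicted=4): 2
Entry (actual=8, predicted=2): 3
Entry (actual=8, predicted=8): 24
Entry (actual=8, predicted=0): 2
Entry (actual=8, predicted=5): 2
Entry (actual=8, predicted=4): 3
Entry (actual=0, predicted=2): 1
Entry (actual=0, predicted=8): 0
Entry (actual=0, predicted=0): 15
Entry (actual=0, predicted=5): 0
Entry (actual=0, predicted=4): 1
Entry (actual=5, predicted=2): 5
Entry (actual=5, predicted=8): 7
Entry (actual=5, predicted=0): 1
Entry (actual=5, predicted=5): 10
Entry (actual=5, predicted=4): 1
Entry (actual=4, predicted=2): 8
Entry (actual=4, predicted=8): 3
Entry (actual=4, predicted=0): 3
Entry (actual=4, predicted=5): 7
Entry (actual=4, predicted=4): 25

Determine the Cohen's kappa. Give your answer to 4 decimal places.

0.5783

Observed agreement pₒ = trace/N = 115/171 = 0.67251
Expected agreement pₑ = Σ (rowᵢ·colᵢ)/N² = (50·58 + 34·37 + 17·22 + 24·22 + 46·32)/171² = 0.22338
κ = (pₒ − pₑ)/(1 − pₑ) = (0.67251 − 0.22338)/(1 − 0.22338) = 0.5783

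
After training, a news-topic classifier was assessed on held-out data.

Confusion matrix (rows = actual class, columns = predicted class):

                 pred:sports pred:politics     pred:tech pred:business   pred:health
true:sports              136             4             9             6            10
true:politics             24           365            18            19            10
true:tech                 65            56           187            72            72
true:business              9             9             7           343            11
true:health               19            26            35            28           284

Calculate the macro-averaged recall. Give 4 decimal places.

0.7409

Per-class recall (TP/(TP+FN)):
  sports: TP=136, FN=4+9+6+10=29 → 136/165 = 0.82424
  politics: TP=365, FN=24+18+19+10=71 → 365/436 = 0.83716
  tech: TP=187, FN=65+56+72+72=265 → 187/452 = 0.41372
  business: TP=343, FN=9+9+7+11=36 → 343/379 = 0.90501
  health: TP=284, FN=19+26+35+28=108 → 284/392 = 0.72449
Macro-recall = mean = (0.82424 + 0.83716 + 0.41372 + 0.90501 + 0.72449) / 5 = 0.7409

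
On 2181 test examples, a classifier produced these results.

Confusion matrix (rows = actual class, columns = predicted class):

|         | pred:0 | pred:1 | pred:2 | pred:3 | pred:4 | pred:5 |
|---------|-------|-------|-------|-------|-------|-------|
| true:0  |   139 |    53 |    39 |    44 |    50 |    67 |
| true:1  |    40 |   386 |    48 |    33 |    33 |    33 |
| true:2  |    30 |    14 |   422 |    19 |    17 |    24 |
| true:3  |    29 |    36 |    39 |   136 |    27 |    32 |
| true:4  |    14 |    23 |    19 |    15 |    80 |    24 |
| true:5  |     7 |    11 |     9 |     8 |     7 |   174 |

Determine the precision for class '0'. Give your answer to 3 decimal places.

precision = TP/(TP+FP).
0: TP=139, FP=40+30+29+14+7=120 → 139/259 = 0.5367

0.537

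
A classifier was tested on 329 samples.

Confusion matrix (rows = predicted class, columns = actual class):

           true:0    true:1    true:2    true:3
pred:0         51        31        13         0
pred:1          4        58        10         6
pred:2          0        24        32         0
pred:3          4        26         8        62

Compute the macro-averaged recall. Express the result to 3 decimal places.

Per-class recall (TP/(TP+FN)):
  0: TP=51, FN=4+0+4=8 → 51/59 = 0.8644
  1: TP=58, FN=31+24+26=81 → 58/139 = 0.4173
  2: TP=32, FN=13+10+8=31 → 32/63 = 0.5079
  3: TP=62, FN=0+6+0=6 → 62/68 = 0.9118
Macro-recall = mean = (0.8644 + 0.4173 + 0.5079 + 0.9118) / 4 = 0.675

0.675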